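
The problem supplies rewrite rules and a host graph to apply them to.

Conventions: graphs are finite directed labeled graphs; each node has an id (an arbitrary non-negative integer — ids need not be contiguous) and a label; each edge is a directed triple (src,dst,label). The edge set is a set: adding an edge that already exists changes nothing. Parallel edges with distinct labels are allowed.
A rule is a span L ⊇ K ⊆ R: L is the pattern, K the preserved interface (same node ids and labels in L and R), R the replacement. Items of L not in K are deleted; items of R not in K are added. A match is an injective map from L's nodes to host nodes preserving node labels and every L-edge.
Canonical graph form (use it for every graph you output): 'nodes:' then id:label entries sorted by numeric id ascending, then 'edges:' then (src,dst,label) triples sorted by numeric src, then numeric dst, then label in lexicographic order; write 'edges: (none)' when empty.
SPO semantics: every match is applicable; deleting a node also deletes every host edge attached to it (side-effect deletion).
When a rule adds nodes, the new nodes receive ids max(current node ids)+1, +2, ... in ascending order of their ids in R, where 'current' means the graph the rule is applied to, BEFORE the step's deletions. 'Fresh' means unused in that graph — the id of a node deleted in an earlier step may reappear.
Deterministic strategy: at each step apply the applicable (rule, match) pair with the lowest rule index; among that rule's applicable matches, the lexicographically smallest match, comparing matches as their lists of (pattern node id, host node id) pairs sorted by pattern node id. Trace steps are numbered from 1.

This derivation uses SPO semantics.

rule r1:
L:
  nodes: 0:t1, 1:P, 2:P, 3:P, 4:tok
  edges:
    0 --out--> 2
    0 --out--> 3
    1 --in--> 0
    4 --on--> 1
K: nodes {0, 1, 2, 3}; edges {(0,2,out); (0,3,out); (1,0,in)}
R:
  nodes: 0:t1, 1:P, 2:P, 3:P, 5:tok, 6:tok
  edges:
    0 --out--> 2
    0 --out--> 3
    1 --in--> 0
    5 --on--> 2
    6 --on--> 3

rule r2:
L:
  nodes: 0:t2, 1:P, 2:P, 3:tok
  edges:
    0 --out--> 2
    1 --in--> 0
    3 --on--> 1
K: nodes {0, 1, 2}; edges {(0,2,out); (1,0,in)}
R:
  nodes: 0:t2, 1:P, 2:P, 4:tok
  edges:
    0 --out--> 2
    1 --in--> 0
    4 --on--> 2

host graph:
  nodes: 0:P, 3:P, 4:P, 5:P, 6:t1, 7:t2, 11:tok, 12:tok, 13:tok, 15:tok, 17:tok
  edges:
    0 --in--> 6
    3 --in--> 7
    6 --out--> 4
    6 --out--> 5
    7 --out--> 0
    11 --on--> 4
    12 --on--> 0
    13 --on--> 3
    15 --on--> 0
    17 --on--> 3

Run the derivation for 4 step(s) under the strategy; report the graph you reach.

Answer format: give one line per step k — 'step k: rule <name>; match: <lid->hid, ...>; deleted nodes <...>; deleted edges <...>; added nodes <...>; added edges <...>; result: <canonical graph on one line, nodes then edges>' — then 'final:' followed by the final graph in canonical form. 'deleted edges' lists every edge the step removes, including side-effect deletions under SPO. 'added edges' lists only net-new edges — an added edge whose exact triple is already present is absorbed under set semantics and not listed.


step 1: rule r1; match: 0->6, 1->0, 2->4, 3->5, 4->12; deleted nodes 12; deleted edges (12,0,on); added nodes 18, 19; added edges (18,4,on); (19,5,on); result: nodes: 0:P, 3:P, 4:P, 5:P, 6:t1, 7:t2, 11:tok, 13:tok, 15:tok, 17:tok, 18:tok, 19:tok edges: (0,6,in); (3,7,in); (6,4,out); (6,5,out); (7,0,out); (11,4,on); (13,3,on); (15,0,on); (17,3,on); (18,4,on); (19,5,on)
step 2: rule r1; match: 0->6, 1->0, 2->4, 3->5, 4->15; deleted nodes 15; deleted edges (15,0,on); added nodes 20, 21; added edges (20,4,on); (21,5,on); result: nodes: 0:P, 3:P, 4:P, 5:P, 6:t1, 7:t2, 11:tok, 13:tok, 17:tok, 18:tok, 19:tok, 20:tok, 21:tok edges: (0,6,in); (3,7,in); (6,4,out); (6,5,out); (7,0,out); (11,4,on); (13,3,on); (17,3,on); (18,4,on); (19,5,on); (20,4,on); (21,5,on)
step 3: rule r2; match: 0->7, 1->3, 2->0, 3->13; deleted nodes 13; deleted edges (13,3,on); added nodes 22; added edges (22,0,on); result: nodes: 0:P, 3:P, 4:P, 5:P, 6:t1, 7:t2, 11:tok, 17:tok, 18:tok, 19:tok, 20:tok, 21:tok, 22:tok edges: (0,6,in); (3,7,in); (6,4,out); (6,5,out); (7,0,out); (11,4,on); (17,3,on); (18,4,on); (19,5,on); (20,4,on); (21,5,on); (22,0,on)
step 4: rule r1; match: 0->6, 1->0, 2->4, 3->5, 4->22; deleted nodes 22; deleted edges (22,0,on); added nodes 23, 24; added edges (23,4,on); (24,5,on); result: nodes: 0:P, 3:P, 4:P, 5:P, 6:t1, 7:t2, 11:tok, 17:tok, 18:tok, 19:tok, 20:tok, 21:tok, 23:tok, 24:tok edges: (0,6,in); (3,7,in); (6,4,out); (6,5,out); (7,0,out); (11,4,on); (17,3,on); (18,4,on); (19,5,on); (20,4,on); (21,5,on); (23,4,on); (24,5,on)
final:
nodes: 0:P, 3:P, 4:P, 5:P, 6:t1, 7:t2, 11:tok, 17:tok, 18:tok, 19:tok, 20:tok, 21:tok, 23:tok, 24:tok
edges: (0,6,in); (3,7,in); (6,4,out); (6,5,out); (7,0,out); (11,4,on); (17,3,on); (18,4,on); (19,5,on); (20,4,on); (21,5,on); (23,4,on); (24,5,on)


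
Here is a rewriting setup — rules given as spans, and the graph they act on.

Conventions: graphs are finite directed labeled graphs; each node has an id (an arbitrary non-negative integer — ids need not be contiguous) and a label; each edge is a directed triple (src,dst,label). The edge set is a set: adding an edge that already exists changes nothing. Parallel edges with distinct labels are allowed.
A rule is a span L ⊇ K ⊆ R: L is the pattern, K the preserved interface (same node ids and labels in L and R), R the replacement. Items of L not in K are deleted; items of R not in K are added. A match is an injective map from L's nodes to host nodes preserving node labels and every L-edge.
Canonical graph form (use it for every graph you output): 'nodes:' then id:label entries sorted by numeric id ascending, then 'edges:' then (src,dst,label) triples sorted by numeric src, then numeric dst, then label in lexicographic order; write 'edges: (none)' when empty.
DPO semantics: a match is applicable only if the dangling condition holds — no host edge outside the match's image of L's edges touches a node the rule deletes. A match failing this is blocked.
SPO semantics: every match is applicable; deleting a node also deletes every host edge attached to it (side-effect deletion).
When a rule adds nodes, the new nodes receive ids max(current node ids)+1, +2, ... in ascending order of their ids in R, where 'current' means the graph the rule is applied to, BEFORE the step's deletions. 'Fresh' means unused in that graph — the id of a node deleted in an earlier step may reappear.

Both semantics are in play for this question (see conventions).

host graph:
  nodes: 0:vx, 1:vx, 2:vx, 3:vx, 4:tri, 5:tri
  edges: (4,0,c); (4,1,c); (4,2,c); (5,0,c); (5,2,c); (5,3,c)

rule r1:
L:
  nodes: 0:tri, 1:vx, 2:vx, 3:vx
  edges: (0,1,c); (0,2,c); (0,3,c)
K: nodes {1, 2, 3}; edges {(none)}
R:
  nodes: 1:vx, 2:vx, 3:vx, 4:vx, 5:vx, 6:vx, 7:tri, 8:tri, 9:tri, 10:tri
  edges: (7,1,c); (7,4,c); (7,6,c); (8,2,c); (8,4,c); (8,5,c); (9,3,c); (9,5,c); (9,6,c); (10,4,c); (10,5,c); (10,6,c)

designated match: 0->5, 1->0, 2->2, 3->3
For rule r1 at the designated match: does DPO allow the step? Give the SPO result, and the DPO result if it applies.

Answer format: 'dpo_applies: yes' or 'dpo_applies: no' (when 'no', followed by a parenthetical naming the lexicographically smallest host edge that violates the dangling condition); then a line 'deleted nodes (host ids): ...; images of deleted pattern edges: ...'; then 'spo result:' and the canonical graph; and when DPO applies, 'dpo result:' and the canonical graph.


dpo_applies: yes
deleted nodes (host ids): 5; images of deleted pattern edges: (5,0,c); (5,2,c); (5,3,c)
spo result:
nodes: 0:vx, 1:vx, 2:vx, 3:vx, 4:tri, 6:vx, 7:vx, 8:vx, 9:tri, 10:tri, 11:tri, 12:tri
edges: (4,0,c); (4,1,c); (4,2,c); (9,0,c); (9,6,c); (9,8,c); (10,2,c); (10,6,c); (10,7,c); (11,3,c); (11,7,c); (11,8,c); (12,6,c); (12,7,c); (12,8,c)
dpo result:
nodes: 0:vx, 1:vx, 2:vx, 3:vx, 4:tri, 6:vx, 7:vx, 8:vx, 9:tri, 10:tri, 11:tri, 12:tri
edges: (4,0,c); (4,1,c); (4,2,c); (9,0,c); (9,6,c); (9,8,c); (10,2,c); (10,6,c); (10,7,c); (11,3,c); (11,7,c); (11,8,c); (12,6,c); (12,7,c); (12,8,c)


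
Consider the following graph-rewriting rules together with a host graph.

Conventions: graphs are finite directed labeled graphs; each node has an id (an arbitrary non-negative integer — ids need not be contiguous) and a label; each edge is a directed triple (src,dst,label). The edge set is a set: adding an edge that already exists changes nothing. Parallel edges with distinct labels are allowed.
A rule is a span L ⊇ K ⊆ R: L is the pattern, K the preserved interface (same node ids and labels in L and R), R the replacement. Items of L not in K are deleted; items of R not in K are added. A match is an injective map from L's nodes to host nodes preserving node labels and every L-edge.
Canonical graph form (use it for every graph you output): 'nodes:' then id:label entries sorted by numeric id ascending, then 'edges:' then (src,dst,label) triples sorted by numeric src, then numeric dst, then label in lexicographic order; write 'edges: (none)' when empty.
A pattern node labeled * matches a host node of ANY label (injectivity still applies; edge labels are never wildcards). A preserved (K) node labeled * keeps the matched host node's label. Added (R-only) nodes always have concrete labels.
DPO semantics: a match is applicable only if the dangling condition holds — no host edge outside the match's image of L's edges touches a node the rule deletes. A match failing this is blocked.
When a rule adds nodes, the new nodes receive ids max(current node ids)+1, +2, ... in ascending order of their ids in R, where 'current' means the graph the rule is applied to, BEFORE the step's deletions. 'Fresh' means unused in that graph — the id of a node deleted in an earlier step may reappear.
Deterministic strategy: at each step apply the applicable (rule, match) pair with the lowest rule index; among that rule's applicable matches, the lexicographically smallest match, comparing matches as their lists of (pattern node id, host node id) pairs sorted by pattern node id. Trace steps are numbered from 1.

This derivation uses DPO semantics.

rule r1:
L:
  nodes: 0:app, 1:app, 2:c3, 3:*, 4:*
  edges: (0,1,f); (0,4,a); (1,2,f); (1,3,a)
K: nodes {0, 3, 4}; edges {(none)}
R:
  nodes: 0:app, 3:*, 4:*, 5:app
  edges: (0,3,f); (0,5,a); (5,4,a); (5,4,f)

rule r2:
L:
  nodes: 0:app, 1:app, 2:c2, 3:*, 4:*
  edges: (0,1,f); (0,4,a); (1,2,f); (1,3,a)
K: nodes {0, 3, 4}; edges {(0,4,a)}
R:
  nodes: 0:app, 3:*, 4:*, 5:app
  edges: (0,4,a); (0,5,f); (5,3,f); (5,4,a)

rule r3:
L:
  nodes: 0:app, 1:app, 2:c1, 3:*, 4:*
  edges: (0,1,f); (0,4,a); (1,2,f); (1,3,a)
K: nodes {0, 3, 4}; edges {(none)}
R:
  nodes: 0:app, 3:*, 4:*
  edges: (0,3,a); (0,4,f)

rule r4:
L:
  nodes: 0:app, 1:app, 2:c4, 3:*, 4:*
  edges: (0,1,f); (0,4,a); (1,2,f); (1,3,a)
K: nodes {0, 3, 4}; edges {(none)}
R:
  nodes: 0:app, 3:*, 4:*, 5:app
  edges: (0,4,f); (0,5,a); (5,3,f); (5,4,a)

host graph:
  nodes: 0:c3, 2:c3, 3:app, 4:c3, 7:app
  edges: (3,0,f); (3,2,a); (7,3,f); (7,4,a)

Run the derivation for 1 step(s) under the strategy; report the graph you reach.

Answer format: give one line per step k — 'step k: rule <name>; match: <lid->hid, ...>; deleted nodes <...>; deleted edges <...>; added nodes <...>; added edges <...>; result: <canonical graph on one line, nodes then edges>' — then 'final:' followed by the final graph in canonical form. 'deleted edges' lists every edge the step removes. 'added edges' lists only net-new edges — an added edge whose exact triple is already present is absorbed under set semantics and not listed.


step 1: rule r1; match: 0->7, 1->3, 2->0, 3->2, 4->4; deleted nodes 0, 3; deleted edges (3,0,f); (3,2,a); (7,3,f); (7,4,a); added nodes 8; added edges (7,2,f); (7,8,a); (8,4,a); (8,4,f); result: nodes: 2:c3, 4:c3, 7:app, 8:app edges: (7,2,f); (7,8,a); (8,4,a); (8,4,f)
final:
nodes: 2:c3, 4:c3, 7:app, 8:app
edges: (7,2,f); (7,8,a); (8,4,a); (8,4,f)


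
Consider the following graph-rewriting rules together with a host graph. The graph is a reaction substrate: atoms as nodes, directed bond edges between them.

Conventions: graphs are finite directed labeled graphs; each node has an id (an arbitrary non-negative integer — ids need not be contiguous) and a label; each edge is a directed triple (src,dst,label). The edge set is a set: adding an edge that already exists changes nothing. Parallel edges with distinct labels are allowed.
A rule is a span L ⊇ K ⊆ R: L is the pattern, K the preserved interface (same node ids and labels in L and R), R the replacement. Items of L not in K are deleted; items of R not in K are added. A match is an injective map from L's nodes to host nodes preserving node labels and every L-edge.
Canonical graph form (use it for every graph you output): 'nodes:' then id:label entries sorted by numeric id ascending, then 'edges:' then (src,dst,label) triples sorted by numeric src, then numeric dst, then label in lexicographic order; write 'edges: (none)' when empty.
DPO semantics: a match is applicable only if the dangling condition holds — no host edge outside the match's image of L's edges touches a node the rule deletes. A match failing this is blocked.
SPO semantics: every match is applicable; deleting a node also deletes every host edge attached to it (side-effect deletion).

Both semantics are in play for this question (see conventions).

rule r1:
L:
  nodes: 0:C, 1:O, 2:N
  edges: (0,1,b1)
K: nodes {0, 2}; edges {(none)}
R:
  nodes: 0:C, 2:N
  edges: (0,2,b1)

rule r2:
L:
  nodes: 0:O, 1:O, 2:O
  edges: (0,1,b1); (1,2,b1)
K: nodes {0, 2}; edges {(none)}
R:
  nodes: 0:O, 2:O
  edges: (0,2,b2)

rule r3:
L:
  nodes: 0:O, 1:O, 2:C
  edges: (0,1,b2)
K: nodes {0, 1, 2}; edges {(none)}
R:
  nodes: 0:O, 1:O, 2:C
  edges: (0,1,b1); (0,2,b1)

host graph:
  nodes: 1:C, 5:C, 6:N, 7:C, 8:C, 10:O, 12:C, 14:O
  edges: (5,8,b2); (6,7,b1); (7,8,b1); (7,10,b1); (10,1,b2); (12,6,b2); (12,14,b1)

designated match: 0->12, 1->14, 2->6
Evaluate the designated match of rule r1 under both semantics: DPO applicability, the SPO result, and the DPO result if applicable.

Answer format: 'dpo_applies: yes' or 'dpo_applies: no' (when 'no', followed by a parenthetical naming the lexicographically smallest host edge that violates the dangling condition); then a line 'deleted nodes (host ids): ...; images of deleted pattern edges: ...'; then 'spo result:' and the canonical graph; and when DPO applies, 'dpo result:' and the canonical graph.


dpo_applies: yes
deleted nodes (host ids): 14; images of deleted pattern edges: (12,14,b1)
spo result:
nodes: 1:C, 5:C, 6:N, 7:C, 8:C, 10:O, 12:C
edges: (5,8,b2); (6,7,b1); (7,8,b1); (7,10,b1); (10,1,b2); (12,6,b1); (12,6,b2)
dpo result:
nodes: 1:C, 5:C, 6:N, 7:C, 8:C, 10:O, 12:C
edges: (5,8,b2); (6,7,b1); (7,8,b1); (7,10,b1); (10,1,b2); (12,6,b1); (12,6,b2)


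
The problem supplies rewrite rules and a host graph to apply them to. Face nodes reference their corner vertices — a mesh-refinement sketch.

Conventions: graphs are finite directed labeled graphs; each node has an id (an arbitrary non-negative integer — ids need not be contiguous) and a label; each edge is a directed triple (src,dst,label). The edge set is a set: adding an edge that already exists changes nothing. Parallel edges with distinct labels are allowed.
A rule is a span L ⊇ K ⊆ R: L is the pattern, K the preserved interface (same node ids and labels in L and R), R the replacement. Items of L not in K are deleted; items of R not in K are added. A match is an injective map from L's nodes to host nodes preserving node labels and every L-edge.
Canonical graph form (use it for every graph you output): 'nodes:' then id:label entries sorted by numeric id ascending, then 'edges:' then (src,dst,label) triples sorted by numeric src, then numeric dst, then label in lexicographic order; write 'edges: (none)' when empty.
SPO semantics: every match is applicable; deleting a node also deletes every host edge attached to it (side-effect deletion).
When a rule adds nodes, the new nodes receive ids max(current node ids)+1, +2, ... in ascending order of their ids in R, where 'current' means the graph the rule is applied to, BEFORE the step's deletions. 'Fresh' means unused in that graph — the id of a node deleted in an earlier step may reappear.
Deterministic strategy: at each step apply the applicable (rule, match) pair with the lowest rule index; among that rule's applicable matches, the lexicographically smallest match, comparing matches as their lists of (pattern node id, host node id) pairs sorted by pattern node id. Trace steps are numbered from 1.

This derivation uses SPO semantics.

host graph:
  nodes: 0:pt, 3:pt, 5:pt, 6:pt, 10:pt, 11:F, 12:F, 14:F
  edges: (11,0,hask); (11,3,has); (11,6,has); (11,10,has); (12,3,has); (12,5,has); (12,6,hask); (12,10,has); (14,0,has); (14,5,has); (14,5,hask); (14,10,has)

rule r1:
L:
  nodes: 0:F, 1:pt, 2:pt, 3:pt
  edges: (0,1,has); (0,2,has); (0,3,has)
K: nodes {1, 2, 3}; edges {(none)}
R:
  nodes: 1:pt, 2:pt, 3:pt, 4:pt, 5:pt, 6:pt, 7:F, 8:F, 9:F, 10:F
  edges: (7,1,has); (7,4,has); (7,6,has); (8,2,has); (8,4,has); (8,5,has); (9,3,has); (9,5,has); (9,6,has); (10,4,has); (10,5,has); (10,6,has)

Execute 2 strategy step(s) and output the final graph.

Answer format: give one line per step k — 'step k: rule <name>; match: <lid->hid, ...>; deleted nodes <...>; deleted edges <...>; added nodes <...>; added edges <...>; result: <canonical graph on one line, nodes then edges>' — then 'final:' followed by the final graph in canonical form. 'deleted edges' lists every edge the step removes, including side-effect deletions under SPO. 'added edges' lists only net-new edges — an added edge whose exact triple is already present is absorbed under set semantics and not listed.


step 1: rule r1; match: 0->11, 1->3, 2->6, 3->10; deleted nodes 11; deleted edges (11,0,hask); (11,3,has); (11,6,has); (11,10,has); added nodes 15, 16, 17, 18, 19, 20, 21; added edges (18,3,has); (18,15,has); (18,17,has); (19,6,has); (19,15,has); (19,16,has); (20,10,has); (20,16,has); (20,17,has); (21,15,has); (21,16,has); (21,17,has); result: nodes: 0:pt, 3:pt, 5:pt, 6:pt, 10:pt, 12:F, 14:F, 15:pt, 16:pt, 17:pt, 18:F, 19:F, 20:F, 21:F edges: (12,3,has); (12,5,has); (12,6,hask); (12,10,has); (14,0,has); (14,5,has); (14,5,hask); (14,10,has); (18,3,has); (18,15,has); (18,17,has); (19,6,has); (19,15,has); (19,16,has); (20,10,has); (20,16,has); (20,17,has); (21,15,has); (21,16,has); (21,17,has)
step 2: rule r1; match: 0->12, 1->3, 2->5, 3->10; deleted nodes 12; deleted edges (12,3,has); (12,5,has); (12,6,hask); (12,10,has); added nodes 22, 23, 24, 25, 26, 27, 28; added edges (25,3,has); (25,22,has); (25,24,has); (26,5,has); (26,22,has); (26,23,has); (27,10,has); (27,23,has); (27,24,has); (28,22,has); (28,23,has); (28,24,has); result: nodes: 0:pt, 3:pt, 5:pt, 6:pt, 10:pt, 14:F, 15:pt, 16:pt, 17:pt, 18:F, 19:F, 20:F, 21:F, 22:pt, 23:pt, 24:pt, 25:F, 26:F, 27:F, 28:F edges: (14,0,has); (14,5,has); (14,5,hask); (14,10,has); (18,3,has); (18,15,has); (18,17,has); (19,6,has); (19,15,has); (19,16,has); (20,10,has); (20,16,has); (20,17,has); (21,15,has); (21,16,has); (21,17,has); (25,3,has); (25,22,has); (25,24,has); (26,5,has); (26,22,has); (26,23,has); (27,10,has); (27,23,has); (27,24,has); (28,22,has); (28,23,has); (28,24,has)
final:
nodes: 0:pt, 3:pt, 5:pt, 6:pt, 10:pt, 14:F, 15:pt, 16:pt, 17:pt, 18:F, 19:F, 20:F, 21:F, 22:pt, 23:pt, 24:pt, 25:F, 26:F, 27:F, 28:F
edges: (14,0,has); (14,5,has); (14,5,hask); (14,10,has); (18,3,has); (18,15,has); (18,17,has); (19,6,has); (19,15,has); (19,16,has); (20,10,has); (20,16,has); (20,17,has); (21,15,has); (21,16,has); (21,17,has); (25,3,has); (25,22,has); (25,24,has); (26,5,has); (26,22,has); (26,23,has); (27,10,has); (27,23,has); (27,24,has); (28,22,has); (28,23,has); (28,24,has)


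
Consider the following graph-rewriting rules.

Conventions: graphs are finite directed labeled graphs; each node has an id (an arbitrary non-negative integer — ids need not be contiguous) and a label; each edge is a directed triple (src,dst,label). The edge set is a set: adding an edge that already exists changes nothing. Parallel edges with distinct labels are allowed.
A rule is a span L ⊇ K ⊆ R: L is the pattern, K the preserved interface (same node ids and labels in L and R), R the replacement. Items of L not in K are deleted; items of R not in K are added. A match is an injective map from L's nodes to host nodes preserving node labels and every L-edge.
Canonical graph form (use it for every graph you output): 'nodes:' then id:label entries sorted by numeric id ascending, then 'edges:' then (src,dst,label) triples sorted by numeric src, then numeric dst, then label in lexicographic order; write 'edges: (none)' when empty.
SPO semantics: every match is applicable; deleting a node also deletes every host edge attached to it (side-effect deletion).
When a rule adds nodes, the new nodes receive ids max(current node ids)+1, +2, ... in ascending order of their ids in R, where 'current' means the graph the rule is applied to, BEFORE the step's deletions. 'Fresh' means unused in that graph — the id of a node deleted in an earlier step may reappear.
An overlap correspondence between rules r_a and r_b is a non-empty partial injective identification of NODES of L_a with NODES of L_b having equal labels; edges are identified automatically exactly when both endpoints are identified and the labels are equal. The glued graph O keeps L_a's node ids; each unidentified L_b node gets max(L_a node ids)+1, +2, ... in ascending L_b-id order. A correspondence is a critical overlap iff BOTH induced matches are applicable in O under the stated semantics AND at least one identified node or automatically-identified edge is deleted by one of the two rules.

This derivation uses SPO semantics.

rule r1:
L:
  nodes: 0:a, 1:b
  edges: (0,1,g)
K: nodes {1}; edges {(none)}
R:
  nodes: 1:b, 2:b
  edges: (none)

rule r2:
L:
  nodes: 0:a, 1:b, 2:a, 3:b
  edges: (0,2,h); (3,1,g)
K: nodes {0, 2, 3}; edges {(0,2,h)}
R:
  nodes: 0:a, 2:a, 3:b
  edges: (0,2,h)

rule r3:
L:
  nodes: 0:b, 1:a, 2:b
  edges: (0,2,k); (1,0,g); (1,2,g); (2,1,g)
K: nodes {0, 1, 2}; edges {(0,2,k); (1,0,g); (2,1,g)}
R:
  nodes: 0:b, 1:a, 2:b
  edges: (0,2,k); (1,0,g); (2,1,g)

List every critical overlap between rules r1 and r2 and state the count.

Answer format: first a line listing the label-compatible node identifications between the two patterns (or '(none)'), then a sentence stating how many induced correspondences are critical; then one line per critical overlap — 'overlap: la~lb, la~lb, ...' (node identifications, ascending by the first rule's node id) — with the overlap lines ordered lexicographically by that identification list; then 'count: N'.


label-compatible node identifications between L(r1) and L(r2): 0~0, 0~2, 1~1, 1~3
7 of the induced correspondences are critical overlaps of r1 and r2.
overlap: 0~0
overlap: 0~0, 1~1
overlap: 0~0, 1~3
overlap: 0~2
overlap: 0~2, 1~1
overlap: 0~2, 1~3
overlap: 1~1
count: 7


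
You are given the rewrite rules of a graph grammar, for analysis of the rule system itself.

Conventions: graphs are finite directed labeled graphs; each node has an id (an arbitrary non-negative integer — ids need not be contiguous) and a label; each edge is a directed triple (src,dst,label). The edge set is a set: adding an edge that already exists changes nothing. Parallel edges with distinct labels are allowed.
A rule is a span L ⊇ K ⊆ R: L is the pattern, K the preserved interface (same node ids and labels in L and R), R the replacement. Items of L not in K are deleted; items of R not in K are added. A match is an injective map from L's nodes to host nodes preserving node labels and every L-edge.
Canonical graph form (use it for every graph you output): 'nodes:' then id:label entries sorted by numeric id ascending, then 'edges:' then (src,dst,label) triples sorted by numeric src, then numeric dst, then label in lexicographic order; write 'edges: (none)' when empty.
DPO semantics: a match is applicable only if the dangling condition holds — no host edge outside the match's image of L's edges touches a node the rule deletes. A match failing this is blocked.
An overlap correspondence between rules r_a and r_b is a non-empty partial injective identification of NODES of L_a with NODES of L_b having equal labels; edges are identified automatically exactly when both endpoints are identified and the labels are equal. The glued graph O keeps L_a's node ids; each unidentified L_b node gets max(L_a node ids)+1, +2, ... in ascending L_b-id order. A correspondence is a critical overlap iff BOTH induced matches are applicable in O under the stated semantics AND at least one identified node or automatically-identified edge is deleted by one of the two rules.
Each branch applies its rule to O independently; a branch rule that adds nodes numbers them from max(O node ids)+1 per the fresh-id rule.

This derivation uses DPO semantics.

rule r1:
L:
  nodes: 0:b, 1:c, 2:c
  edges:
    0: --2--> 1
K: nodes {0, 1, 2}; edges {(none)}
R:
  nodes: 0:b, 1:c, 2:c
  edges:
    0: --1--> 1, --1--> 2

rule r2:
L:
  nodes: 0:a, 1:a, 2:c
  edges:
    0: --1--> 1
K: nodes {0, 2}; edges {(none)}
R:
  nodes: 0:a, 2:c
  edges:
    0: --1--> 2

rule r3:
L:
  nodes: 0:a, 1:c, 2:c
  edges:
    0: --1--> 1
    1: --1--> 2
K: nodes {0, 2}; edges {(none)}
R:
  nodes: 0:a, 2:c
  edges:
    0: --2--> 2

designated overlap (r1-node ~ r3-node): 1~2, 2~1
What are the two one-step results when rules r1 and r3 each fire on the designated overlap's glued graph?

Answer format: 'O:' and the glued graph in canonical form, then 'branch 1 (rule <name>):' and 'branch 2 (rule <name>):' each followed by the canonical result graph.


O:
nodes: 0:b, 1:c, 2:c, 3:a
edges: (0,1,2); (2,1,1); (3,2,1)
branch 1 (rule r1):
nodes: 0:b, 1:c, 2:c, 3:a
edges: (0,1,1); (0,2,1); (2,1,1); (3,2,1)
branch 2 (rule r3):
nodes: 0:b, 1:c, 3:a
edges: (0,1,2); (3,1,2)


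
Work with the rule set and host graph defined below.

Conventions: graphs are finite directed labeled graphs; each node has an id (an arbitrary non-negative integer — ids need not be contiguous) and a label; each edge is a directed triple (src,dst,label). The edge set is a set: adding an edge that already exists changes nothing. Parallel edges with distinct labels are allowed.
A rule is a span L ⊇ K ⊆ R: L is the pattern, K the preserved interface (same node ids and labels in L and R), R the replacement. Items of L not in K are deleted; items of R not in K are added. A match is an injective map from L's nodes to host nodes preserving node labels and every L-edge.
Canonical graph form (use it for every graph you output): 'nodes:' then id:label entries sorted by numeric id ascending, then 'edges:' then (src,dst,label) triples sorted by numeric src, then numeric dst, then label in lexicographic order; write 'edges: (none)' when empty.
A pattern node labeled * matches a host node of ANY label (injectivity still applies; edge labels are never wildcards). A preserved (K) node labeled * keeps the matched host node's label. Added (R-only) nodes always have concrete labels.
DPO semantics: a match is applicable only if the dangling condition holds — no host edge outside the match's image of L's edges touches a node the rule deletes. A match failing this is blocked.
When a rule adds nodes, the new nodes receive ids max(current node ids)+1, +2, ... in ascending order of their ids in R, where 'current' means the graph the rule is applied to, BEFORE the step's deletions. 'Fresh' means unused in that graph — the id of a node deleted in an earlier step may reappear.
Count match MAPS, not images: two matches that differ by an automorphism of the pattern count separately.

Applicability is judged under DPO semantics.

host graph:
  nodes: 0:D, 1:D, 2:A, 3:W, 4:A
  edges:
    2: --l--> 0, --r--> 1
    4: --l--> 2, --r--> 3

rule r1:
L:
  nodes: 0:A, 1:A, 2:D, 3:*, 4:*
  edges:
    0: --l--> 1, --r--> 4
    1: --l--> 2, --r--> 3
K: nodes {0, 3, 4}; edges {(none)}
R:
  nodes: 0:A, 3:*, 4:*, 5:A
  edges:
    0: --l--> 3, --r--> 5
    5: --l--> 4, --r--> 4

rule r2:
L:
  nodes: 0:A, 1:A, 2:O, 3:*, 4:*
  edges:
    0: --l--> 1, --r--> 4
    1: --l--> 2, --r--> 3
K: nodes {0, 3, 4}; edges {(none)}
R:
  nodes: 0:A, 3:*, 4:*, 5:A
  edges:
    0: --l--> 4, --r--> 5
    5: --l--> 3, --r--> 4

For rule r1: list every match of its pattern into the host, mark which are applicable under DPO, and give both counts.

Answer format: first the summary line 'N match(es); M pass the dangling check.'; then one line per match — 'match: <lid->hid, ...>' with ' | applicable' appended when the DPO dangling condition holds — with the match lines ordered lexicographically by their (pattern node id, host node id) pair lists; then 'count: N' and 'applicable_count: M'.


1 match(es); 1 pass the dangling check.
match: 0->4, 1->2, 2->0, 3->1, 4->3 | applicable
count: 1
applicable_count: 1


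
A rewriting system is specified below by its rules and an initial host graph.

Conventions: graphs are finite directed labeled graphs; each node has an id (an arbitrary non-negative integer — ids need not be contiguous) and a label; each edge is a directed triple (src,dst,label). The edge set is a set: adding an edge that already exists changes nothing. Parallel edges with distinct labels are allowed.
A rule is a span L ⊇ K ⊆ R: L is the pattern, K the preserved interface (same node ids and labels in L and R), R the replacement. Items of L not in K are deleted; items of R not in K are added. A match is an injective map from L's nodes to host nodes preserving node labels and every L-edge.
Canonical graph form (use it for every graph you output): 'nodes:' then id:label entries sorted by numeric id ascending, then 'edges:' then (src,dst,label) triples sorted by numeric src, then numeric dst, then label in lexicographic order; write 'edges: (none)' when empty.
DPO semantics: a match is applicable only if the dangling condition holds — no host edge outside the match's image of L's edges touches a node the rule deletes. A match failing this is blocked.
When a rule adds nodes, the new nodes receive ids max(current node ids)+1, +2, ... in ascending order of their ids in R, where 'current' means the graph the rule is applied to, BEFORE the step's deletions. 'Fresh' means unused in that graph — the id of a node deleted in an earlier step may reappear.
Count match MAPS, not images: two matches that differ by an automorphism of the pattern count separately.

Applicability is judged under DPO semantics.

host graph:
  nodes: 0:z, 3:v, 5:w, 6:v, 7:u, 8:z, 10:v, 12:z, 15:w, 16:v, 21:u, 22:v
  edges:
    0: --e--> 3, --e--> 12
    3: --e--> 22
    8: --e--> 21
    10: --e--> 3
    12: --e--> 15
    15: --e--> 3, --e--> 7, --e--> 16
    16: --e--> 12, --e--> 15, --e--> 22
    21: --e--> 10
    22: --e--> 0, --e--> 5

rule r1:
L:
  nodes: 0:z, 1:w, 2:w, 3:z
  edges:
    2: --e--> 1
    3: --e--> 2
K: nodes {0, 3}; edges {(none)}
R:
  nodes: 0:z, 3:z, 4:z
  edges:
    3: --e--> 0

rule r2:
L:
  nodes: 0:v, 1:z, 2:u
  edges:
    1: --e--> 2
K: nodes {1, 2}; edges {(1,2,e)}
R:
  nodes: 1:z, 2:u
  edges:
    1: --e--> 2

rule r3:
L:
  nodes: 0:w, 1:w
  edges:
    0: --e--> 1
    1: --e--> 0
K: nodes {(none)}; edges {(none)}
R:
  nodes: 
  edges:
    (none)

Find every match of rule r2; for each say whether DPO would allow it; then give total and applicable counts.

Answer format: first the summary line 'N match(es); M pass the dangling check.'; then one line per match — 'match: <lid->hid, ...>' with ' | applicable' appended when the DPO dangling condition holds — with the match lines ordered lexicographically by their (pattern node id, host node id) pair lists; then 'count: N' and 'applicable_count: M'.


5 match(es); 1 pass the dangling check.
match: 0->3, 1->8, 2->21
match: 0->6, 1->8, 2->21 | applicable
match: 0->10, 1->8, 2->21
match: 0->16, 1->8, 2->21
match: 0->22, 1->8, 2->21
count: 5
applicable_count: 1


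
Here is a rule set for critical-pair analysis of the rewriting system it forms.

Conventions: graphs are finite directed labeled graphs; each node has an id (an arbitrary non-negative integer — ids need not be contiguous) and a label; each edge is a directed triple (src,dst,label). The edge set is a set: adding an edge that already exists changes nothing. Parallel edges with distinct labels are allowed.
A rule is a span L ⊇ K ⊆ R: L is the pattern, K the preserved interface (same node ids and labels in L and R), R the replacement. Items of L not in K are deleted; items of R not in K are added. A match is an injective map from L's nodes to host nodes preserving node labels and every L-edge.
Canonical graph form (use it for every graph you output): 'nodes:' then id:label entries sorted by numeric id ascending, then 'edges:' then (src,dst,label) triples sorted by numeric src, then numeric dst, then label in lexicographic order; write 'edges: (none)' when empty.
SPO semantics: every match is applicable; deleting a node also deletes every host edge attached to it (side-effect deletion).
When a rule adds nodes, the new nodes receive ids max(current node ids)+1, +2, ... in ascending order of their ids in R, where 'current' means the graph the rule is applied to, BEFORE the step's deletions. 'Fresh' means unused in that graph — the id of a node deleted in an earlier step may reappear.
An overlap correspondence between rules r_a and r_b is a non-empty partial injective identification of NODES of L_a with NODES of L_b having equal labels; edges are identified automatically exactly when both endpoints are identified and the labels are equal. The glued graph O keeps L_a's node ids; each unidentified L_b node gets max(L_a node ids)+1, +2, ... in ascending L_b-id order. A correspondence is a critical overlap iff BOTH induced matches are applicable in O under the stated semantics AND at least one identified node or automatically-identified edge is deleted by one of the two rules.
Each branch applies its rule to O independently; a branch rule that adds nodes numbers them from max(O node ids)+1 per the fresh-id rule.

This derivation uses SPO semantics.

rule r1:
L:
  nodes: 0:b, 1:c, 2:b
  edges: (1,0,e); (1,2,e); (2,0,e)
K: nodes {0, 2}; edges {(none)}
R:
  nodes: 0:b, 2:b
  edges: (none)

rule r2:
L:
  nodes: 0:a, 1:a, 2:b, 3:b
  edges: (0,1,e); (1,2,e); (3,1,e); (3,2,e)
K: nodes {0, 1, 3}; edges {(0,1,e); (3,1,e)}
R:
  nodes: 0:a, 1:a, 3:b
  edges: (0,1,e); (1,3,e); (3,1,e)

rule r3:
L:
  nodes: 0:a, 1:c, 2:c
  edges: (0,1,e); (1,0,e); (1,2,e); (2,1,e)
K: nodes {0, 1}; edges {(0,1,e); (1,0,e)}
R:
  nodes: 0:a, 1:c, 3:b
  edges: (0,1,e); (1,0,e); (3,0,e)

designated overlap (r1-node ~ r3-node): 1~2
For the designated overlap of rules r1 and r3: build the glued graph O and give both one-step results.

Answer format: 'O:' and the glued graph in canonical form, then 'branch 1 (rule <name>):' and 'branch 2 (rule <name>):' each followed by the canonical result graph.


O:
nodes: 0:b, 1:c, 2:b, 3:a, 4:c
edges: (1,0,e); (1,2,e); (1,4,e); (2,0,e); (3,4,e); (4,1,e); (4,3,e)
branch 1 (rule r1):
nodes: 0:b, 2:b, 3:a, 4:c
edges: (3,4,e); (4,3,e)
branch 2 (rule r3):
nodes: 0:b, 2:b, 3:a, 4:c, 5:b
edges: (2,0,e); (3,4,e); (4,3,e); (5,3,e)


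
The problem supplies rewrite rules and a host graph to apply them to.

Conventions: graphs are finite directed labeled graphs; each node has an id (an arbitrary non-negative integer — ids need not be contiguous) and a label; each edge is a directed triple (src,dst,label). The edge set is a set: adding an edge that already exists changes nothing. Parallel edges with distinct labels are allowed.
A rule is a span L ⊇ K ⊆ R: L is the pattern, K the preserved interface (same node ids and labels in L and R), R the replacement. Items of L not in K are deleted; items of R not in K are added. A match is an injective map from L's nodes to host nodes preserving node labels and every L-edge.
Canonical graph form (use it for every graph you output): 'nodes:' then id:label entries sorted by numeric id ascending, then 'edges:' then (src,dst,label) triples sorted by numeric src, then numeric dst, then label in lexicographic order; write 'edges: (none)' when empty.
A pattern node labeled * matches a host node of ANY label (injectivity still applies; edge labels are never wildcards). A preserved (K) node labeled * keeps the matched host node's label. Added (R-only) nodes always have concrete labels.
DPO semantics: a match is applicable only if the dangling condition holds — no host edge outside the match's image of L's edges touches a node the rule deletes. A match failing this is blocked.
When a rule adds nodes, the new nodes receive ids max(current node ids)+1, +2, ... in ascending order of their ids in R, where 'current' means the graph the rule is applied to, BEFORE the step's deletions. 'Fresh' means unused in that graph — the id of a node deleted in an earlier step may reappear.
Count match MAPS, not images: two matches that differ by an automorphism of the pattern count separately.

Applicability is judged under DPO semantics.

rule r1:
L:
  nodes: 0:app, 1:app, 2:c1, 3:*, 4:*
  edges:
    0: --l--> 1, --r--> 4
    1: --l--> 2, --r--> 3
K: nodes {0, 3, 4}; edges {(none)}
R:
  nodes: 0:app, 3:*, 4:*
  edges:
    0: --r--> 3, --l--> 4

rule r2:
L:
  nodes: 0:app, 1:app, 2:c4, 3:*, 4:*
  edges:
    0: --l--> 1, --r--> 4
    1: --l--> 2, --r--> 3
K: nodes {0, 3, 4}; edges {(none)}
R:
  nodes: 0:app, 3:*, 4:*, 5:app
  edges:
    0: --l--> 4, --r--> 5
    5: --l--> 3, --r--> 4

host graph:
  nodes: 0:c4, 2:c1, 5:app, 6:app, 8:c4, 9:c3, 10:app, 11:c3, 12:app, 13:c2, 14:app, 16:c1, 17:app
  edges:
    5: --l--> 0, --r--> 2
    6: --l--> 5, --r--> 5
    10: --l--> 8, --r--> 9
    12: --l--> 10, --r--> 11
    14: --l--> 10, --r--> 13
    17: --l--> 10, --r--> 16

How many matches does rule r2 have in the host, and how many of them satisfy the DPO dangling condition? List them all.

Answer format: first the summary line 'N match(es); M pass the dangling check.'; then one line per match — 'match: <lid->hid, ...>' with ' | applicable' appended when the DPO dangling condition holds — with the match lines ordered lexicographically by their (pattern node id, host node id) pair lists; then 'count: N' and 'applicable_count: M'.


3 match(es); 0 pass the dangling check.
match: 0->12, 1->10, 2->8, 3->9, 4->11
match: 0->14, 1->10, 2->8, 3->9, 4->13
match: 0->17, 1->10, 2->8, 3->9, 4->16
count: 3
applicable_count: 0


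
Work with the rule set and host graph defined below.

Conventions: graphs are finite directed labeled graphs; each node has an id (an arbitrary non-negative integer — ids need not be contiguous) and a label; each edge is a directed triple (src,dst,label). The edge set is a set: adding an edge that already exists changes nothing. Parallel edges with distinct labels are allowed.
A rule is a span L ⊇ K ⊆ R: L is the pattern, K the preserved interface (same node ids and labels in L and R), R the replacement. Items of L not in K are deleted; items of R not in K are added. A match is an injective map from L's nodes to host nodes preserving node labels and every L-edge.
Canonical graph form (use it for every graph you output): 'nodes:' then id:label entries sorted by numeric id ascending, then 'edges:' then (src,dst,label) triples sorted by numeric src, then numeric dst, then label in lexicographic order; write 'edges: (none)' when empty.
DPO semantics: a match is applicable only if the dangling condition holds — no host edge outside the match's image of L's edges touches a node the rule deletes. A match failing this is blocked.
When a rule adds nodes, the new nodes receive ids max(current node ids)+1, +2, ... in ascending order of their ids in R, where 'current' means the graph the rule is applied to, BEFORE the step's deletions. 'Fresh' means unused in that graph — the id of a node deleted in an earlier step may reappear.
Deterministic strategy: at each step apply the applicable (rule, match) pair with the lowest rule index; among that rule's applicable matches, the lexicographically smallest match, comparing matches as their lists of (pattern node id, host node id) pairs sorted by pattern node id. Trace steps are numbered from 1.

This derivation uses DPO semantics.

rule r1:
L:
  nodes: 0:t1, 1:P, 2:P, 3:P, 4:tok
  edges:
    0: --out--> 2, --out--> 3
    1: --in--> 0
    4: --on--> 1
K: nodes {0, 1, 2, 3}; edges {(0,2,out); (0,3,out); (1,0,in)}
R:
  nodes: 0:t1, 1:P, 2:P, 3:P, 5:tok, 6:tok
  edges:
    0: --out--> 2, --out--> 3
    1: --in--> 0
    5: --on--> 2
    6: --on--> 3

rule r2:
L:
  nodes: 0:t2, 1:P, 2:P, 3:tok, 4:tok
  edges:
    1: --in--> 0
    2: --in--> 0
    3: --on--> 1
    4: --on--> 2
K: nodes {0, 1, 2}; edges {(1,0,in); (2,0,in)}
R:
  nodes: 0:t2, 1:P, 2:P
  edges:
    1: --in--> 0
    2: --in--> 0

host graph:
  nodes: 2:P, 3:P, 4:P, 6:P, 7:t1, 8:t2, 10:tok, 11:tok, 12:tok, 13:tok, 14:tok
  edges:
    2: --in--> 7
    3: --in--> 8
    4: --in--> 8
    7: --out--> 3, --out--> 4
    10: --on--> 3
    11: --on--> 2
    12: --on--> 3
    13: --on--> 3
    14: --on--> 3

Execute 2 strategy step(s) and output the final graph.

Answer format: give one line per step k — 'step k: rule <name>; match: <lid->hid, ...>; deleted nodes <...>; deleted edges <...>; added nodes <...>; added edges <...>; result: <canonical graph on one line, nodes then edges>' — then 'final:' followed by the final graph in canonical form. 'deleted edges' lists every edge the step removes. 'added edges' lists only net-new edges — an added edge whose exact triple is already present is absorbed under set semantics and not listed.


step 1: rule r1; match: 0->7, 1->2, 2->3, 3->4, 4->11; deleted nodes 11; deleted edges (11,2,on); added nodes 15, 16; added edges (15,3,on); (16,4,on); result: nodes: 2:P, 3:P, 4:P, 6:P, 7:t1, 8:t2, 10:tok, 12:tok, 13:tok, 14:tok, 15:tok, 16:tok edges: (2,7,in); (3,8,in); (4,8,in); (7,3,out); (7,4,out); (10,3,on); (12,3,on); (13,3,on); (14,3,on); (15,3,on); (16,4,on)
step 2: rule r2; match: 0->8, 1->3, 2->4, 3->10, 4->16; deleted nodes 10, 16; deleted edges (10,3,on); (16,4,on); added nodes (none); added edges (none); result: nodes: 2:P, 3:P, 4:P, 6:P, 7:t1, 8:t2, 12:tok, 13:tok, 14:tok, 15:tok edges: (2,7,in); (3,8,in); (4,8,in); (7,3,out); (7,4,out); (12,3,on); (13,3,on); (14,3,on); (15,3,on)
final:
nodes: 2:P, 3:P, 4:P, 6:P, 7:t1, 8:t2, 12:tok, 13:tok, 14:tok, 15:tok
edges: (2,7,in); (3,8,in); (4,8,in); (7,3,out); (7,4,out); (12,3,on); (13,3,on); (14,3,on); (15,3,on)
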